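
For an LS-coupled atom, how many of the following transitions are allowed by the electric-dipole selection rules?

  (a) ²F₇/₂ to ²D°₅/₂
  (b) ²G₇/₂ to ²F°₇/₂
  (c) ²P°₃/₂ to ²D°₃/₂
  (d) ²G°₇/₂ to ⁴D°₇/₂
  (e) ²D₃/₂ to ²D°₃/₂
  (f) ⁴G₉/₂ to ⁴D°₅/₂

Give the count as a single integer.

(a) allowed
(b) allowed
(c) forbidden (parity fails)
(d) forbidden (parity, ΔS, ΔL fail)
(e) allowed
(f) forbidden (ΔL, ΔJ fail)
Total allowed: 3 of 6.

3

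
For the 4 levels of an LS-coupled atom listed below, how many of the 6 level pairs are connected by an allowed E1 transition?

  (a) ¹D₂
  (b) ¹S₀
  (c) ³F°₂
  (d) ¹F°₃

(a)–(b): forbidden (parity, ΔL, ΔJ).
(a)–(c): forbidden (ΔS).
(a)–(d): allowed.
(b)–(c): forbidden (ΔS, ΔL, ΔJ).
(b)–(d): forbidden (ΔL, ΔJ).
(c)–(d): forbidden (parity, ΔS).
Allowed pairs: 1 of 6.

1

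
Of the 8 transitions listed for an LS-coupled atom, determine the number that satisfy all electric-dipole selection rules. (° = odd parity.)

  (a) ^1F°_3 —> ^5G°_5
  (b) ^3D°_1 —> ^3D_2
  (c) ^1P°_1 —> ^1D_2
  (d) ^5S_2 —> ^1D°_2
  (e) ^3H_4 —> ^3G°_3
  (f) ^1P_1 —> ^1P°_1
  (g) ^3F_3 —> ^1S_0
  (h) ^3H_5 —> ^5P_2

(a) forbidden (parity, ΔS, ΔJ fail)
(b) allowed
(c) allowed
(d) forbidden (ΔS, ΔL fail)
(e) allowed
(f) allowed
(g) forbidden (parity, ΔS, ΔL, ΔJ fail)
(h) forbidden (parity, ΔS, ΔL, ΔJ fail)
Total allowed: 4 of 8.

4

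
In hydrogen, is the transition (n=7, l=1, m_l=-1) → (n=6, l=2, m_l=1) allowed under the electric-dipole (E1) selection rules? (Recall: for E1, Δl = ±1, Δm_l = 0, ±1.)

forbidden

l: 1 → 2 (Δl = +1). Δl = ±1 ✓.
Δm_l = 1 − (-1) = +2. E1 requires Δm_l = 0, ±1: ✗.
The transition is electric-dipole forbidden.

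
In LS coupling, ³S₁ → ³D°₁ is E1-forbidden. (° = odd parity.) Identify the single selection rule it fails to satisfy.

Parity must change: even → odd — passes.
ΔS = 0: S: 1 → 1 — passes.
ΔJ = 0, ±1 (not J=0↔0): J: 1 → 1, ΔJ = +0 — passes.
ΔL = 0, ±1 (not L=0↔0): L: 0 → 2, ΔL = +2 — fails.

the ΔL = 0, ±1 rule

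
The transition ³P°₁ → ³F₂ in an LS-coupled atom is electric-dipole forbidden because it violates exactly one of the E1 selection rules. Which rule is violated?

ΔL = 0, ±1 (not L=0↔0): L: 1 → 3, ΔL = +2 — ✗.
ΔS = 0: S: 1 → 1 — ✓.
Parity must change: odd → even — ✓.
ΔJ = 0, ±1 (not J=0↔0): J: 1 → 2, ΔJ = +1 — ✓.

the ΔL = 0, ±1 rule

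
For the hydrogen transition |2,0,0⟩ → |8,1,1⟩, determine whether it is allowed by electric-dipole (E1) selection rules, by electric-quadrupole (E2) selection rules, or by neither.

E1

Δl = 1 − 0 = +1; l_i + l_f = 1.
Δm_l = +1.
E1 (Δl = ±1, |Δm_l| ≤ 1): satisfied.
E2 (Δl = 0,±2, l_i+l_f ≥ 2, |Δm_l| ≤ 2): not satisfied.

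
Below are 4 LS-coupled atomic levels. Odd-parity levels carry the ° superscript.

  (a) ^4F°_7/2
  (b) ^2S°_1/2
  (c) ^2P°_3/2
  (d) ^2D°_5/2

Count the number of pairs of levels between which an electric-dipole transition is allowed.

0

(a)–(b): forbidden (parity, ΔS, ΔL, ΔJ).
(a)–(c): forbidden (parity, ΔS, ΔL, ΔJ).
(a)–(d): forbidden (parity, ΔS).
(b)–(c): forbidden (parity).
(b)–(d): forbidden (parity, ΔL, ΔJ).
(c)–(d): forbidden (parity).
Allowed pairs: 0 of 6.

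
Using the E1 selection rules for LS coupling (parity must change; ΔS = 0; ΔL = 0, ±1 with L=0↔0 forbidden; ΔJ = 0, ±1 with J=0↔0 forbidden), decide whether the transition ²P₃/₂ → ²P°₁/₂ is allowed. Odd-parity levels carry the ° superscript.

ΔL = 0, ±1 (not L=0↔0): L: 1 → 1, ΔL = +0 — ok.
Parity must change: even → odd — ok.
ΔJ = 0, ±1 (not J=0↔0): J: 3/2 → 1/2, ΔJ = -1 — ok.
ΔS = 0: S: 1/2 → 1/2 — ok.
All four E1 rules are satisfied.

allowed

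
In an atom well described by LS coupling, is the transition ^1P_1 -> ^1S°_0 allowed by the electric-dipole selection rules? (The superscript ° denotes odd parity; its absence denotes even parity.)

allowed

Initial level: S=0, L=1, J=1, parity even. Final level: S=0, L=0, J=0, parity odd.
ΔJ = 0, ±1 (not J=0↔0): J: 1 → 0, ΔJ = -1 — satisfied.
ΔL = 0, ±1 (not L=0↔0): L: 1 → 0, ΔL = -1 — satisfied.
ΔS = 0: S: 0 → 0 — satisfied.
Parity must change: even → odd — satisfied.
All four E1 rules are satisfied.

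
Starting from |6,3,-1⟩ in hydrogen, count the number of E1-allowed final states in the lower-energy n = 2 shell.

E1 requires l_f ∈ {2, 4}, but neither lies in [0, 1], so no final state is reachable.
Total: 0.

0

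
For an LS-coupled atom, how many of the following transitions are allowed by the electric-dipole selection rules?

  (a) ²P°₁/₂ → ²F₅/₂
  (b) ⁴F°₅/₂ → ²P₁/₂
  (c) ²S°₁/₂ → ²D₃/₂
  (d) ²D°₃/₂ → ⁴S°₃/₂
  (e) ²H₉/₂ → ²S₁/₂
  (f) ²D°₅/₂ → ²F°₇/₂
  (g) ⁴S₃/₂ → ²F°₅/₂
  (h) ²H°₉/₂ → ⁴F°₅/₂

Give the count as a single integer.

0

(a) forbidden (ΔL, ΔJ fail)
(b) forbidden (ΔS, ΔL, ΔJ fail)
(c) forbidden (ΔL fails)
(d) forbidden (parity, ΔS, ΔL fail)
(e) forbidden (parity, ΔL, ΔJ fail)
(f) forbidden (parity fails)
(g) forbidden (ΔS, ΔL fail)
(h) forbidden (parity, ΔS, ΔL, ΔJ fail)
Total allowed: 0 of 8.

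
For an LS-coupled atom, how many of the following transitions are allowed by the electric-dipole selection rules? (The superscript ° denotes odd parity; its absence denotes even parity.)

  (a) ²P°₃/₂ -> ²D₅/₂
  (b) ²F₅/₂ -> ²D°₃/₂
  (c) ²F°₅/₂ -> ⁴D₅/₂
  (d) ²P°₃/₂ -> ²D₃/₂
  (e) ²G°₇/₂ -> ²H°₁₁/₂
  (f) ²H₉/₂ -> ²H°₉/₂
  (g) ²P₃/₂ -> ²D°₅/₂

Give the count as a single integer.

(a) allowed
(b) allowed
(c) forbidden (ΔS fails)
(d) allowed
(e) forbidden (parity, ΔJ fail)
(f) allowed
(g) allowed
Total allowed: 5 of 7.

5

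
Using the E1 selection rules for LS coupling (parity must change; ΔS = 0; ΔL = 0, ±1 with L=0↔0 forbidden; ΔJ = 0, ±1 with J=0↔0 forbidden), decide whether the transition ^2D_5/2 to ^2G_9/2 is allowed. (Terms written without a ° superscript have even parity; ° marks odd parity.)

forbidden

Parity must change: even → even — violated.
ΔS = 0: S: 1/2 → 1/2 — satisfied.
ΔL = 0, ±1 (not L=0↔0): L: 2 → 4, ΔL = +2 — violated.
ΔJ = 0, ±1 (not J=0↔0): J: 5/2 → 9/2, ΔJ = +2 — violated.
Rule(s) violated: parity, ΔL, ΔJ.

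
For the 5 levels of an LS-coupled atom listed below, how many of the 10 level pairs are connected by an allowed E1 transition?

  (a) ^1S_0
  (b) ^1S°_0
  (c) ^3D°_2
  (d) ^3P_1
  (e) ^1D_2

1

(a)–(b): forbidden (ΔL, ΔJ).
(a)–(c): forbidden (ΔS, ΔL, ΔJ).
(a)–(d): forbidden (parity, ΔS).
(a)–(e): forbidden (parity, ΔL, ΔJ).
(b)–(c): forbidden (parity, ΔS, ΔL, ΔJ).
(b)–(d): forbidden (ΔS).
(b)–(e): forbidden (ΔL, ΔJ).
(c)–(d): allowed.
(c)–(e): forbidden (ΔS).
(d)–(e): forbidden (parity, ΔS).
Allowed pairs: 1 of 10.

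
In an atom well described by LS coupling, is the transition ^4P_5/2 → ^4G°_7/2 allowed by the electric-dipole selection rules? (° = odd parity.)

forbidden

Initial level: S=3/2, L=1, J=5/2, parity even. Final level: S=3/2, L=4, J=7/2, parity odd.
Parity must change: even → odd — ✓.
ΔS = 0: S: 3/2 → 3/2 — ✓.
ΔL = 0, ±1 (not L=0↔0): L: 1 → 4, ΔL = +3 — ✗.
ΔJ = 0, ±1 (not J=0↔0): J: 5/2 → 7/2, ΔJ = +1 — ✓.
Rule(s) violated: ΔL.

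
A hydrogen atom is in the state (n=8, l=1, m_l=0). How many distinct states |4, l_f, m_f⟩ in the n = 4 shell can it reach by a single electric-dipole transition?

4

E1 requires Δl = ±1, so l_f ∈ {0, 2}; with 0 ≤ l_f ≤ n_f−1 = 3, the allowed l_f values are {0, 2}.
For l_f = 0: m_f ∈ {m_i−1, m_i, m_i+1} ∩ [−0, 0] = {0} → 1 state.
For l_f = 2: m_f ∈ {m_i−1, m_i, m_i+1} ∩ [−2, 2] = {-1, 0, 1} → 3 states.
Total: 4.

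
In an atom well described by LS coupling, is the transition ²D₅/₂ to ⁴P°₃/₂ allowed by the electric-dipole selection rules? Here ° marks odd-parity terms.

Parity must change: even → odd — ✓.
ΔS = 0: S: 1/2 → 3/2 — ✗.
ΔL = 0, ±1 (not L=0↔0): L: 2 → 1, ΔL = -1 — ✓.
ΔJ = 0, ±1 (not J=0↔0): J: 5/2 → 3/2, ΔJ = -1 — ✓.
Rule(s) violated: ΔS.

forbidden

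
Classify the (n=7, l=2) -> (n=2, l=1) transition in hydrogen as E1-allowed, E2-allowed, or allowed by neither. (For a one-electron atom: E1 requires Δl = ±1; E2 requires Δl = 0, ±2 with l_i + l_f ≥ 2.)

E1

Δl = 1 − 2 = -1; l_i + l_f = 3.
E1 (Δl = ±1): satisfied.
E2 (Δl = 0,±2, l_i+l_f ≥ 2): not satisfied.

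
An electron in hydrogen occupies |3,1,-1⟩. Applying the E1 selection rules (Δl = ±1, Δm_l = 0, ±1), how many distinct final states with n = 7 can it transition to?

E1 requires Δl = ±1, so l_f ∈ {0, 2}; with 0 ≤ l_f ≤ n_f−1 = 6, the allowed l_f values are {0, 2}.
For l_f = 0: m_f ∈ {m_i−1, m_i, m_i+1} ∩ [−0, 0] = {0} → 1 state.
For l_f = 2: m_f ∈ {m_i−1, m_i, m_i+1} ∩ [−2, 2] = {-2, -1, 0} → 3 states.
Total: 4.

4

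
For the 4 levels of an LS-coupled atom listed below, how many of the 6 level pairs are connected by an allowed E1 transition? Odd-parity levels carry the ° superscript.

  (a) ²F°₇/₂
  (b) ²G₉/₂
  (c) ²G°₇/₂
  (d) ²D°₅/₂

2

(a)–(b): allowed.
(a)–(c): forbidden (parity).
(a)–(d): forbidden (parity).
(b)–(c): allowed.
(b)–(d): forbidden (ΔL, ΔJ).
(c)–(d): forbidden (parity, ΔL).
Allowed pairs: 2 of 6.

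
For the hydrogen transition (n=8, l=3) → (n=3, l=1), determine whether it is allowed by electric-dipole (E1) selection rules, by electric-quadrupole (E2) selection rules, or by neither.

E2

Δl = 1 − 3 = -2; l_i + l_f = 4.
E1 (Δl = ±1): not satisfied.
E2 (Δl = 0,±2, l_i+l_f ≥ 2): satisfied.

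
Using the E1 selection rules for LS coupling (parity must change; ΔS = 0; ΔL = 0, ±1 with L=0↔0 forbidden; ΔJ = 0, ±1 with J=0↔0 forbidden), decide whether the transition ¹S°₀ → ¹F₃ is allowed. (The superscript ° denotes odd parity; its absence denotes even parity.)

forbidden

ΔL = 0, ±1 (not L=0↔0): L: 0 → 3, ΔL = +3 — violated.
Parity must change: odd → even — satisfied.
ΔS = 0: S: 0 → 0 — satisfied.
ΔJ = 0, ±1 (not J=0↔0): J: 0 → 3, ΔJ = +3 — violated.
Rule(s) violated: ΔL, ΔJ.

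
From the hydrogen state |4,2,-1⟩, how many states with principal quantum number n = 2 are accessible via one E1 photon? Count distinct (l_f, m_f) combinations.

E1 requires Δl = ±1, so l_f ∈ {1, 3}; with 0 ≤ l_f ≤ n_f−1 = 1, the allowed l_f values are {1}.
For l_f = 1: m_f ∈ {m_i−1, m_i, m_i+1} ∩ [−1, 1] = {-1, 0} → 2 states.
Total: 2.

2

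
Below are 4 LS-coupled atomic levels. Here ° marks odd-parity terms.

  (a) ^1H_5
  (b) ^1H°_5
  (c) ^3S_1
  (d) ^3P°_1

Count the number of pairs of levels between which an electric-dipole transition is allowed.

(a)–(b): allowed.
(a)–(c): forbidden (parity, ΔS, ΔL, ΔJ).
(a)–(d): forbidden (ΔS, ΔL, ΔJ).
(b)–(c): forbidden (ΔS, ΔL, ΔJ).
(b)–(d): forbidden (parity, ΔS, ΔL, ΔJ).
(c)–(d): allowed.
Allowed pairs: 2 of 6.

2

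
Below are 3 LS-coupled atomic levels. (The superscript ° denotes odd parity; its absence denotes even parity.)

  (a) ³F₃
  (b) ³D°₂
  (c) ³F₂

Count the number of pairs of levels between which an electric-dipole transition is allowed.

(a)–(b): allowed.
(a)–(c): forbidden (parity).
(b)–(c): allowed.
Allowed pairs: 2 of 3.

2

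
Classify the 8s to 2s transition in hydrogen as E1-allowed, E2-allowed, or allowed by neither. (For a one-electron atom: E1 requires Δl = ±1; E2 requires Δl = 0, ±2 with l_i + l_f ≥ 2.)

Δl = 0 − 0 = +0; l_i + l_f = 0.
E1 (Δl = ±1): not satisfied.
E2 (Δl = 0,±2, l_i+l_f ≥ 2): not satisfied.

neither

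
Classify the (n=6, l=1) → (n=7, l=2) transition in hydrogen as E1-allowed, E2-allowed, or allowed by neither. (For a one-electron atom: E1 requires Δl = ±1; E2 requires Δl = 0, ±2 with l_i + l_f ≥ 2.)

Δl = 2 − 1 = +1; l_i + l_f = 3.
E1 (Δl = ±1): satisfied.
E2 (Δl = 0,±2, l_i+l_f ≥ 2): not satisfied.

E1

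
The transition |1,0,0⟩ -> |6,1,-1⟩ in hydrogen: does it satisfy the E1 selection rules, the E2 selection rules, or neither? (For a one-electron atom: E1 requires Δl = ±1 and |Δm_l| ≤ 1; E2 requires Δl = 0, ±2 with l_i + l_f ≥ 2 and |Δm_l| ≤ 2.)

Δl = 1 − 0 = +1; l_i + l_f = 1.
Δm_l = -1.
E1 (Δl = ±1, |Δm_l| ≤ 1): satisfied.
E2 (Δl = 0,±2, l_i+l_f ≥ 2, |Δm_l| ≤ 2): not satisfied.

E1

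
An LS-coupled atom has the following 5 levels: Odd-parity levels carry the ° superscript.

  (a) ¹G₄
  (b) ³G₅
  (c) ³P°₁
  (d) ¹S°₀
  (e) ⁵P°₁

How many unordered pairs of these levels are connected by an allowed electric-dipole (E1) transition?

0

(a)–(b): forbidden (parity, ΔS).
(a)–(c): forbidden (ΔS, ΔL, ΔJ).
(a)–(d): forbidden (ΔL, ΔJ).
(a)–(e): forbidden (ΔS, ΔL, ΔJ).
(b)–(c): forbidden (ΔL, ΔJ).
(b)–(d): forbidden (ΔS, ΔL, ΔJ).
(b)–(e): forbidden (ΔS, ΔL, ΔJ).
(c)–(d): forbidden (parity, ΔS).
(c)–(e): forbidden (parity, ΔS).
(d)–(e): forbidden (parity, ΔS).
Allowed pairs: 0 of 10.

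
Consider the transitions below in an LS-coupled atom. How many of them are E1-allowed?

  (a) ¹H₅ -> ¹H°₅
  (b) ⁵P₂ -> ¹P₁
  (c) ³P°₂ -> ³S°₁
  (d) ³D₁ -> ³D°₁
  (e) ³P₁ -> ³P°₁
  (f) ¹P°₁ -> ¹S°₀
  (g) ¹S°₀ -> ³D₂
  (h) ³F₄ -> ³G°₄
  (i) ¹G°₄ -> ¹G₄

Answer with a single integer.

(a) allowed
(b) forbidden (parity, ΔS fail)
(c) forbidden (parity fails)
(d) allowed
(e) allowed
(f) forbidden (parity fails)
(g) forbidden (ΔS, ΔL, ΔJ fail)
(h) allowed
(i) allowed
Total allowed: 5 of 9.

5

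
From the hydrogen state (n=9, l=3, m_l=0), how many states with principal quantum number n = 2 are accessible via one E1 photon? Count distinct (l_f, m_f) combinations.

E1 requires l_f ∈ {2, 4}, but neither lies in [0, 1], so no final state is reachable.
Total: 0.

0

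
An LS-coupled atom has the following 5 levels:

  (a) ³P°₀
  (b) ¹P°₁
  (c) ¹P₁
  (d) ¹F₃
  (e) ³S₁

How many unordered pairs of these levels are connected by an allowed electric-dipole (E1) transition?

(a)–(b): forbidden (parity, ΔS).
(a)–(c): forbidden (ΔS).
(a)–(d): forbidden (ΔS, ΔL, ΔJ).
(a)–(e): allowed.
(b)–(c): allowed.
(b)–(d): forbidden (ΔL, ΔJ).
(b)–(e): forbidden (ΔS).
(c)–(d): forbidden (parity, ΔL, ΔJ).
(c)–(e): forbidden (parity, ΔS).
(d)–(e): forbidden (parity, ΔS, ΔL, ΔJ).
Allowed pairs: 2 of 10.

2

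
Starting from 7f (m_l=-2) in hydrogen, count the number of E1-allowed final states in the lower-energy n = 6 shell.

5

E1 requires Δl = ±1, so l_f ∈ {2, 4}; with 0 ≤ l_f ≤ n_f−1 = 5, the allowed l_f values are {2, 4}.
For l_f = 2: m_f ∈ {m_i−1, m_i, m_i+1} ∩ [−2, 2] = {-2, -1} → 2 states.
For l_f = 4: m_f ∈ {m_i−1, m_i, m_i+1} ∩ [−4, 4] = {-3, -2, -1} → 3 states.
Total: 5.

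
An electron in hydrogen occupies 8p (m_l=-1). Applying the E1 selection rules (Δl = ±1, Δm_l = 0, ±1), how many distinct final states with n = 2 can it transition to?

E1 requires Δl = ±1, so l_f ∈ {0, 2}; with 0 ≤ l_f ≤ n_f−1 = 1, the allowed l_f values are {0}.
For l_f = 0: m_f ∈ {m_i−1, m_i, m_i+1} ∩ [−0, 0] = {0} → 1 state.
Total: 1.

1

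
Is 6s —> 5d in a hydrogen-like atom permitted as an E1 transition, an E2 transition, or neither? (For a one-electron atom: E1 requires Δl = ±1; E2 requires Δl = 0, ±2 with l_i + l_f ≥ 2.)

E2

Δl = 2 − 0 = +2; l_i + l_f = 2.
E1 (Δl = ±1): not satisfied.
E2 (Δl = 0,±2, l_i+l_f ≥ 2): satisfied.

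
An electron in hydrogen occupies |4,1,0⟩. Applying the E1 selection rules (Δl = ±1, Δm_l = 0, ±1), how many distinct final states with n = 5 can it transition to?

4

E1 requires Δl = ±1, so l_f ∈ {0, 2}; with 0 ≤ l_f ≤ n_f−1 = 4, the allowed l_f values are {0, 2}.
For l_f = 0: m_f ∈ {m_i−1, m_i, m_i+1} ∩ [−0, 0] = {0} → 1 state.
For l_f = 2: m_f ∈ {m_i−1, m_i, m_i+1} ∩ [−2, 2] = {-1, 0, 1} → 3 states.
Total: 4.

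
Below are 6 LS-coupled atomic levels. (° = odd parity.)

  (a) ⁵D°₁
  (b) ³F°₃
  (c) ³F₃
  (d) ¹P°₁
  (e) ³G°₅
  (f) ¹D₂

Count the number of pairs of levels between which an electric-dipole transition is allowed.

2

(a)–(b): forbidden (parity, ΔS, ΔJ).
(a)–(c): forbidden (ΔS, ΔJ).
(a)–(d): forbidden (parity, ΔS).
(a)–(e): forbidden (parity, ΔS, ΔL, ΔJ).
(a)–(f): forbidden (ΔS).
(b)–(c): allowed.
(b)–(d): forbidden (parity, ΔS, ΔL, ΔJ).
(b)–(e): forbidden (parity, ΔJ).
(b)–(f): forbidden (ΔS).
(c)–(d): forbidden (ΔS, ΔL, ΔJ).
(c)–(e): forbidden (ΔJ).
(c)–(f): forbidden (parity, ΔS).
(d)–(e): forbidden (parity, ΔS, ΔL, ΔJ).
(d)–(f): allowed.
(e)–(f): forbidden (ΔS, ΔL, ΔJ).
Allowed pairs: 2 of 15.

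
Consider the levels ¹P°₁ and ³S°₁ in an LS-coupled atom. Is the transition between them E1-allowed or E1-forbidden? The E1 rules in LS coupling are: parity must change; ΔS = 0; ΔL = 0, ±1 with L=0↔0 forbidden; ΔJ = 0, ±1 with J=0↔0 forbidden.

Parity must change: odd → odd — violated.
ΔS = 0: S: 0 → 1 — violated.
ΔL = 0, ±1 (not L=0↔0): L: 1 → 0, ΔL = -1 — satisfied.
ΔJ = 0, ±1 (not J=0↔0): J: 1 → 1, ΔJ = +0 — satisfied.
Rule(s) violated: parity, ΔS.

forbidden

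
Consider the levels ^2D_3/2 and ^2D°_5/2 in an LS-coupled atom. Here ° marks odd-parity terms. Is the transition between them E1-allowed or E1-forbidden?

Reading off the term symbols: S 1/2→1/2, L 2→2, J 3/2→5/2, parity even→odd.
Parity must change: even → odd — passes.
ΔS = 0: S: 1/2 → 1/2 — passes.
ΔL = 0, ±1 (not L=0↔0): L: 2 → 2, ΔL = +0 — passes.
ΔJ = 0, ±1 (not J=0↔0): J: 3/2 → 5/2, ΔJ = +1 — passes.
All four E1 rules are satisfied.

allowed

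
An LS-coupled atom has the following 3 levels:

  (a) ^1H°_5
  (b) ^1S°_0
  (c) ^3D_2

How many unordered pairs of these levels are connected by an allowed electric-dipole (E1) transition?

(a)–(b): forbidden (parity, ΔL, ΔJ).
(a)–(c): forbidden (ΔS, ΔL, ΔJ).
(b)–(c): forbidden (ΔS, ΔL, ΔJ).
Allowed pairs: 0 of 3.

0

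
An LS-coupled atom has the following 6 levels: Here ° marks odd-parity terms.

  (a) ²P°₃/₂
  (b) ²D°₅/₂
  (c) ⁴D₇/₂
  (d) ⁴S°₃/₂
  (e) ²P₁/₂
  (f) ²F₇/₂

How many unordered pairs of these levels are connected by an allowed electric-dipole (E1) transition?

2

(a)–(b): forbidden (parity).
(a)–(c): forbidden (ΔS, ΔJ).
(a)–(d): forbidden (parity, ΔS).
(a)–(e): allowed.
(a)–(f): forbidden (ΔL, ΔJ).
(b)–(c): forbidden (ΔS).
(b)–(d): forbidden (parity, ΔS, ΔL).
(b)–(e): forbidden (ΔJ).
(b)–(f): allowed.
(c)–(d): forbidden (ΔL, ΔJ).
(c)–(e): forbidden (parity, ΔS, ΔJ).
(c)–(f): forbidden (parity, ΔS).
(d)–(e): forbidden (ΔS).
(d)–(f): forbidden (ΔS, ΔL, ΔJ).
(e)–(f): forbidden (parity, ΔL, ΔJ).
Allowed pairs: 2 of 15.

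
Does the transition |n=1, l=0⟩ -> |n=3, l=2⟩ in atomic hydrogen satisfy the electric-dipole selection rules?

forbidden

Initial l = 0, final l = 2, so Δl = +2. E1 requires Δl = ±1: violated.
The transition is electric-dipole forbidden.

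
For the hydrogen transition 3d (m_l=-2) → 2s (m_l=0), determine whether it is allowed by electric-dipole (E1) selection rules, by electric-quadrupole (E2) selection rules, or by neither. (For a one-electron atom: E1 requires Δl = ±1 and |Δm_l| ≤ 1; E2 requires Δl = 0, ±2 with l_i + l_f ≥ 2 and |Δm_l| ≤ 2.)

E2

Δl = 0 − 2 = -2; l_i + l_f = 2.
Δm_l = +2.
E1 (Δl = ±1, |Δm_l| ≤ 1): not satisfied.
E2 (Δl = 0,±2, l_i+l_f ≥ 2, |Δm_l| ≤ 2): satisfied.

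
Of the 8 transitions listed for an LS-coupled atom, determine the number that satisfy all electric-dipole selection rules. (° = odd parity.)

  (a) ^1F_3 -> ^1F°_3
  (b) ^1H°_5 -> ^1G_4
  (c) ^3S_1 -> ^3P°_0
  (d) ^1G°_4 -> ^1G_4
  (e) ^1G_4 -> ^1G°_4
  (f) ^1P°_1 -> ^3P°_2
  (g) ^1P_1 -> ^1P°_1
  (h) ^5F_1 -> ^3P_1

6

(a) allowed
(b) allowed
(c) allowed
(d) allowed
(e) allowed
(f) forbidden (parity, ΔS fail)
(g) allowed
(h) forbidden (parity, ΔS, ΔL fail)
Total allowed: 6 of 8.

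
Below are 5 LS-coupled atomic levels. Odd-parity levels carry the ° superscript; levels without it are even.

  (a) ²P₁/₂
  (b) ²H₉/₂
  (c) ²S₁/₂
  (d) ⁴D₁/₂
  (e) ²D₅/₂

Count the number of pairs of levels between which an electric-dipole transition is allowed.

0

(a)–(b): forbidden (parity, ΔL, ΔJ).
(a)–(c): forbidden (parity).
(a)–(d): forbidden (parity, ΔS).
(a)–(e): forbidden (parity, ΔJ).
(b)–(c): forbidden (parity, ΔL, ΔJ).
(b)–(d): forbidden (parity, ΔS, ΔL, ΔJ).
(b)–(e): forbidden (parity, ΔL, ΔJ).
(c)–(d): forbidden (parity, ΔS, ΔL).
(c)–(e): forbidden (parity, ΔL, ΔJ).
(d)–(e): forbidden (parity, ΔS, ΔJ).
Allowed pairs: 0 of 10.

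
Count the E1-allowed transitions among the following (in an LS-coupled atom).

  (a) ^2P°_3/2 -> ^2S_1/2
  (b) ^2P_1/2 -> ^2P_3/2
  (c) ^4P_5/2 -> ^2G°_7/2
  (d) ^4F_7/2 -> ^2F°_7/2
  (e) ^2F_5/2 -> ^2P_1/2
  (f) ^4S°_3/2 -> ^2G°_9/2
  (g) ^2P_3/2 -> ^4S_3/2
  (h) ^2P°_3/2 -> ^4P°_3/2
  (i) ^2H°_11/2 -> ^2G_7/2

1

(a) allowed
(b) forbidden (parity fails)
(c) forbidden (ΔS, ΔL fail)
(d) forbidden (ΔS fails)
(e) forbidden (parity, ΔL, ΔJ fail)
(f) forbidden (parity, ΔS, ΔL, ΔJ fail)
(g) forbidden (parity, ΔS fail)
(h) forbidden (parity, ΔS fail)
(i) forbidden (ΔJ fails)
Total allowed: 1 of 9.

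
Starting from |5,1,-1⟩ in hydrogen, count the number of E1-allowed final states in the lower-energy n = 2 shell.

E1 requires Δl = ±1, so l_f ∈ {0, 2}; with 0 ≤ l_f ≤ n_f−1 = 1, the allowed l_f values are {0}.
For l_f = 0: m_f ∈ {m_i−1, m_i, m_i+1} ∩ [−0, 0] = {0} → 1 state.
Total: 1.

1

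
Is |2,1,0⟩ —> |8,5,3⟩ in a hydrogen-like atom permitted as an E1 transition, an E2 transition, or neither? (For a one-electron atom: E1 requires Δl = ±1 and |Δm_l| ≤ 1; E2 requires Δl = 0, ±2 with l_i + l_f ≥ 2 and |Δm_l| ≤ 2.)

Δl = 5 − 1 = +4; l_i + l_f = 6.
Δm_l = +3.
E1 (Δl = ±1, |Δm_l| ≤ 1): not satisfied.
E2 (Δl = 0,±2, l_i+l_f ≥ 2, |Δm_l| ≤ 2): not satisfied.

neither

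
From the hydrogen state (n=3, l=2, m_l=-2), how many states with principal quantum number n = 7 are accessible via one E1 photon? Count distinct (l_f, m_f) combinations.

E1 requires Δl = ±1, so l_f ∈ {1, 3}; with 0 ≤ l_f ≤ n_f−1 = 6, the allowed l_f values are {1, 3}.
For l_f = 1: m_f ∈ {m_i−1, m_i, m_i+1} ∩ [−1, 1] = {-1} → 1 state.
For l_f = 3: m_f ∈ {m_i−1, m_i, m_i+1} ∩ [−3, 3] = {-3, -2, -1} → 3 states.
Total: 4.

4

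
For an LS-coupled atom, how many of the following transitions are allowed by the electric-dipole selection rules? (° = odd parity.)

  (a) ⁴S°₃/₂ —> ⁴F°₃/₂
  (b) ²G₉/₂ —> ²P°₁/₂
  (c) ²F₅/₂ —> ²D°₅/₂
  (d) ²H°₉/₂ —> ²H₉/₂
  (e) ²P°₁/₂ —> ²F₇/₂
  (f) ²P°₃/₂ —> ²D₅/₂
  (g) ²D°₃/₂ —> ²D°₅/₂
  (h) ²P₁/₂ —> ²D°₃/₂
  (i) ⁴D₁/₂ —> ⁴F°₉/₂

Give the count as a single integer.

(a) forbidden (parity, ΔL fail)
(b) forbidden (ΔL, ΔJ fail)
(c) allowed
(d) allowed
(e) forbidden (ΔL, ΔJ fail)
(f) allowed
(g) forbidden (parity fails)
(h) allowed
(i) forbidden (ΔJ fails)
Total allowed: 4 of 9.

4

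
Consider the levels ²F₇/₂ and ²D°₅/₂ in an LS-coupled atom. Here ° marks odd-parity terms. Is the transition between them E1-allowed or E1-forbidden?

allowed

Parity must change: even → odd — passes.
ΔS = 0: S: 1/2 → 1/2 — passes.
ΔL = 0, ±1 (not L=0↔0): L: 3 → 2, ΔL = -1 — passes.
ΔJ = 0, ±1 (not J=0↔0): J: 7/2 → 5/2, ΔJ = -1 — passes.
All four E1 rules are satisfied.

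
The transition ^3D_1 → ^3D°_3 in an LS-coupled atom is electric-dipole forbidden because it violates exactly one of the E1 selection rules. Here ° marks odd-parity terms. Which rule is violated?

Initial level: S=1, L=2, J=1, parity even. Final level: S=1, L=2, J=3, parity odd.
Parity must change: even → odd — ok.
ΔS = 0: S: 1 → 1 — ok.
ΔL = 0, ±1 (not L=0↔0): L: 2 → 2, ΔL = +0 — ok.
ΔJ = 0, ±1 (not J=0↔0): J: 1 → 3, ΔJ = +2 — fails.

the ΔJ = 0, ±1 rule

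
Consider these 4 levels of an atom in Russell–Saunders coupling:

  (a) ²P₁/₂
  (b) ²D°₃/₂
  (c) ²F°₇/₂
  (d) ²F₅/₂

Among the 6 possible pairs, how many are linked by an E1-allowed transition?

3

(a)–(b): allowed.
(a)–(c): forbidden (ΔL, ΔJ).
(a)–(d): forbidden (parity, ΔL, ΔJ).
(b)–(c): forbidden (parity, ΔJ).
(b)–(d): allowed.
(c)–(d): allowed.
Allowed pairs: 3 of 6.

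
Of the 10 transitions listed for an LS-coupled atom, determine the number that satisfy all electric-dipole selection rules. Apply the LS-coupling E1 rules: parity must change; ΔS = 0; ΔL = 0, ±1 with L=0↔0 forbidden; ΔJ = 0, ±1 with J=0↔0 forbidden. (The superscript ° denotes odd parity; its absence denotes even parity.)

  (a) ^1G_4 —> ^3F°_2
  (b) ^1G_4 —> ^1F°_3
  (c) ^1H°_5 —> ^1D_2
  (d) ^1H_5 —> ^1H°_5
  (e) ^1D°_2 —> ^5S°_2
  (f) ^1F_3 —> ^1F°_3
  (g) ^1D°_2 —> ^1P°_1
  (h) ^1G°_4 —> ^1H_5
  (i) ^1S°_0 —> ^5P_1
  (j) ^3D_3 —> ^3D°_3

5

(a) forbidden (ΔS, ΔJ fail)
(b) allowed
(c) forbidden (ΔL, ΔJ fail)
(d) allowed
(e) forbidden (parity, ΔS, ΔL fail)
(f) allowed
(g) forbidden (parity fails)
(h) allowed
(i) forbidden (ΔS fails)
(j) allowed
Total allowed: 5 of 10.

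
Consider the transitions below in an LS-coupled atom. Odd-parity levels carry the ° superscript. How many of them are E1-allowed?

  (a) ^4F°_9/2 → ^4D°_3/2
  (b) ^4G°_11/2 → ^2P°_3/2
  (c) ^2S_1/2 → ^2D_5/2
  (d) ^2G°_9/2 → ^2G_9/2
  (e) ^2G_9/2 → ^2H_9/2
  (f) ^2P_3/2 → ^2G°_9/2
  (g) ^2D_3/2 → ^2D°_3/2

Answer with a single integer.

2

(a) forbidden (parity, ΔJ fail)
(b) forbidden (parity, ΔS, ΔL, ΔJ fail)
(c) forbidden (parity, ΔL, ΔJ fail)
(d) allowed
(e) forbidden (parity fails)
(f) forbidden (ΔL, ΔJ fail)
(g) allowed
Total allowed: 2 of 7.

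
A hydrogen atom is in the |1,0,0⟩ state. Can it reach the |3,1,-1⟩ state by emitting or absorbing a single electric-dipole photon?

allowed

l: 0 → 1 (Δl = +1). Δl = ±1 satisfied.
m_l: 0 → -1 (Δm_l = -1). |Δm_l| ≤ 1 satisfied.
All E1 selection rules are satisfied.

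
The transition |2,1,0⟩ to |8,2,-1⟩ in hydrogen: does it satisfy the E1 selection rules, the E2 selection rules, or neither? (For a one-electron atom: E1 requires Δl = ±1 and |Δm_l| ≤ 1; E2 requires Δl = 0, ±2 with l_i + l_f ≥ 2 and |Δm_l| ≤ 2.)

Δl = 2 − 1 = +1; l_i + l_f = 3.
Δm_l = -1.
E1 (Δl = ±1, |Δm_l| ≤ 1): satisfied.
E2 (Δl = 0,±2, l_i+l_f ≥ 2, |Δm_l| ≤ 2): not satisfied.

E1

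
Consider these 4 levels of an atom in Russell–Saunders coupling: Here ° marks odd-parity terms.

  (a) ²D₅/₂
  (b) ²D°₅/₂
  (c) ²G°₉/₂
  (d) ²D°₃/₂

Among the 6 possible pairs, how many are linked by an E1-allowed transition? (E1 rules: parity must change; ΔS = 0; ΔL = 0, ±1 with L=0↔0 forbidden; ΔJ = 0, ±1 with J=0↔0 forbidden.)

2

(a)–(b): allowed.
(a)–(c): forbidden (ΔL, ΔJ).
(a)–(d): allowed.
(b)–(c): forbidden (parity, ΔL, ΔJ).
(b)–(d): forbidden (parity).
(c)–(d): forbidden (parity, ΔL, ΔJ).
Allowed pairs: 2 of 6.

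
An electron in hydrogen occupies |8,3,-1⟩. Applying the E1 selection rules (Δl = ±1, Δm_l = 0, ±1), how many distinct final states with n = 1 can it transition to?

E1 requires l_f ∈ {2, 4}, but neither lies in [0, 0], so no final state is reachable.
Total: 0.

0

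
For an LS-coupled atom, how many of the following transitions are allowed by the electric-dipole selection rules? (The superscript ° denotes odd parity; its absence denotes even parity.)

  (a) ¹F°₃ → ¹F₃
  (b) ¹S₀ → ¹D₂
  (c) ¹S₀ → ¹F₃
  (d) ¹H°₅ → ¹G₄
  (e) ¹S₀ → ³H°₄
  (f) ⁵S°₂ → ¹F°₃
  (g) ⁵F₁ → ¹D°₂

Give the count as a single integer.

(a) allowed
(b) forbidden (parity, ΔL, ΔJ fail)
(c) forbidden (parity, ΔL, ΔJ fail)
(d) allowed
(e) forbidden (ΔS, ΔL, ΔJ fail)
(f) forbidden (parity, ΔS, ΔL fail)
(g) forbidden (ΔS fails)
Total allowed: 2 of 7.

2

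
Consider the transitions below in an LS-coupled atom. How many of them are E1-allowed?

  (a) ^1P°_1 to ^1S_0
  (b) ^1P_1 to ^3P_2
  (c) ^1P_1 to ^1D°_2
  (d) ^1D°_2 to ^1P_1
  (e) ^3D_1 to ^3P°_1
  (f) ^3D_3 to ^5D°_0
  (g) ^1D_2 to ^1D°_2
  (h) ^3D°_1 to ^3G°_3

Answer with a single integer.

5

(a) allowed
(b) forbidden (parity, ΔS fail)
(c) allowed
(d) allowed
(e) allowed
(f) forbidden (ΔS, ΔJ fail)
(g) allowed
(h) forbidden (parity, ΔL, ΔJ fail)
Total allowed: 5 of 8.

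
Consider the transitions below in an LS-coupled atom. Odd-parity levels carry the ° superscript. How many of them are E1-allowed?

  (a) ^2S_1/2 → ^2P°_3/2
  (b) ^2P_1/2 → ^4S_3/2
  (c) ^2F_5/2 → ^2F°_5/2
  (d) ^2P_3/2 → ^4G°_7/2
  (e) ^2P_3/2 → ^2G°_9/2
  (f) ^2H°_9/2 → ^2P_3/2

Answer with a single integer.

2

(a) allowed
(b) forbidden (parity, ΔS fail)
(c) allowed
(d) forbidden (ΔS, ΔL, ΔJ fail)
(e) forbidden (ΔL, ΔJ fail)
(f) forbidden (ΔL, ΔJ fail)
Total allowed: 2 of 6.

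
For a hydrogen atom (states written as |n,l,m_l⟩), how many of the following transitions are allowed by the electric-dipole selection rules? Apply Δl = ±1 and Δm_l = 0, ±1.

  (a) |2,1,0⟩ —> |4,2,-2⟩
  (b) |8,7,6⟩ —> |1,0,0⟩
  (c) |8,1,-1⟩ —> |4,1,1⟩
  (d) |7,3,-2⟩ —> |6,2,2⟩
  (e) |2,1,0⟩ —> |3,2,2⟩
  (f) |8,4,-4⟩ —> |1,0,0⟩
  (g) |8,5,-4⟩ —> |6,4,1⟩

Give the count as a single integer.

0

(a) forbidden — Δm_l = -2 (E1 requires Δm_l = 0, ±1)
(b) forbidden — Δl = -7 (E1 requires Δl = ±1); Δm_l = -6 (E1 requires Δm_l = 0, ±1)
(c) forbidden — Δl = +0 (E1 requires Δl = ±1); Δm_l = +2 (E1 requires Δm_l = 0, ±1)
(d) forbidden — Δm_l = +4 (E1 requires Δm_l = 0, ±1)
(e) forbidden — Δm_l = +2 (E1 requires Δm_l = 0, ±1)
(f) forbidden — Δl = -4 (E1 requires Δl = ±1); Δm_l = +4 (E1 requires Δm_l = 0, ±1)
(g) forbidden — Δm_l = +5 (E1 requires Δm_l = 0, ±1)
Total allowed: 0 of 7.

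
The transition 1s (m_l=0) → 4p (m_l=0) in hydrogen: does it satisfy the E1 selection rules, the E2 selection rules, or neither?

E1

Δl = 1 − 0 = +1; l_i + l_f = 1.
Δm_l = +0.
E1 (Δl = ±1, |Δm_l| ≤ 1): satisfied.
E2 (Δl = 0,±2, l_i+l_f ≥ 2, |Δm_l| ≤ 2): not satisfied.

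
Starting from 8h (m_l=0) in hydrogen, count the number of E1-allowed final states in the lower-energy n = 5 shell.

E1 requires Δl = ±1, so l_f ∈ {4, 6}; with 0 ≤ l_f ≤ n_f−1 = 4, the allowed l_f values are {4}.
For l_f = 4: m_f ∈ {m_i−1, m_i, m_i+1} ∩ [−4, 4] = {-1, 0, 1} → 3 states.
Total: 3.

3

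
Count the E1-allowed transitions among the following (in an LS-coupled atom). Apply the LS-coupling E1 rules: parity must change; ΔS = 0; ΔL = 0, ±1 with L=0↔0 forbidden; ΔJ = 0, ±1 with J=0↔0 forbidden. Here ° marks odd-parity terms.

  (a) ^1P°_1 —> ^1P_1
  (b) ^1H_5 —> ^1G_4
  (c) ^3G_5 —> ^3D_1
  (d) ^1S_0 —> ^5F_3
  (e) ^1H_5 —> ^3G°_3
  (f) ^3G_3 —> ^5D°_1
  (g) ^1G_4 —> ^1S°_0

(a) allowed
(b) forbidden (parity fails)
(c) forbidden (parity, ΔL, ΔJ fail)
(d) forbidden (parity, ΔS, ΔL, ΔJ fail)
(e) forbidden (ΔS, ΔJ fail)
(f) forbidden (ΔS, ΔL, ΔJ fail)
(g) forbidden (ΔL, ΔJ fail)
Total allowed: 1 of 7.

1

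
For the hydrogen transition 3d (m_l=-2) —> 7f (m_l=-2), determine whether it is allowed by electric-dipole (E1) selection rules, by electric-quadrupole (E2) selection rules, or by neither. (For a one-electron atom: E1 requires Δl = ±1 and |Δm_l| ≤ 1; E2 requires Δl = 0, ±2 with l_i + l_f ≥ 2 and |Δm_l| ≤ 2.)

E1

Δl = 3 − 2 = +1; l_i + l_f = 5.
Δm_l = +0.
E1 (Δl = ±1, |Δm_l| ≤ 1): satisfied.
E2 (Δl = 0,±2, l_i+l_f ≥ 2, |Δm_l| ≤ 2): not satisfied.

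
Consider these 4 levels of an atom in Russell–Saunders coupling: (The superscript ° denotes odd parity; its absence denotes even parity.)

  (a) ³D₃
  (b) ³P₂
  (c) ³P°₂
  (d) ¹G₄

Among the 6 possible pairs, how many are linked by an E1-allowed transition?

(a)–(b): forbidden (parity).
(a)–(c): allowed.
(a)–(d): forbidden (parity, ΔS, ΔL).
(b)–(c): allowed.
(b)–(d): forbidden (parity, ΔS, ΔL, ΔJ).
(c)–(d): forbidden (ΔS, ΔL, ΔJ).
Allowed pairs: 2 of 6.

2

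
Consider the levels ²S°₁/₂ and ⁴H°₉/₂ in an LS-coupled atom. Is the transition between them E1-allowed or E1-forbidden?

Parity must change: odd → odd — fails.
ΔS = 0: S: 1/2 → 3/2 — fails.
ΔL = 0, ±1 (not L=0↔0): L: 0 → 5, ΔL = +5 — fails.
ΔJ = 0, ±1 (not J=0↔0): J: 1/2 → 9/2, ΔJ = +4 — fails.
Rule(s) violated: parity, ΔS, ΔL, ΔJ.

forbidden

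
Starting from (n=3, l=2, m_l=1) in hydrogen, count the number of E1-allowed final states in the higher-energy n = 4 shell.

5

E1 requires Δl = ±1, so l_f ∈ {1, 3}; with 0 ≤ l_f ≤ n_f−1 = 3, the allowed l_f values are {1, 3}.
For l_f = 1: m_f ∈ {m_i−1, m_i, m_i+1} ∩ [−1, 1] = {0, 1} → 2 states.
For l_f = 3: m_f ∈ {m_i−1, m_i, m_i+1} ∩ [−3, 3] = {0, 1, 2} → 3 states.
Total: 5.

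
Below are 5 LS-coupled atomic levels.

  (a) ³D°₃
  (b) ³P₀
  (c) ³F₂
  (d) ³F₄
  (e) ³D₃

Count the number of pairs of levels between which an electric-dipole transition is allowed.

(a)–(b): forbidden (ΔJ).
(a)–(c): allowed.
(a)–(d): allowed.
(a)–(e): allowed.
(b)–(c): forbidden (parity, ΔL, ΔJ).
(b)–(d): forbidden (parity, ΔL, ΔJ).
(b)–(e): forbidden (parity, ΔJ).
(c)–(d): forbidden (parity, ΔJ).
(c)–(e): forbidden (parity).
(d)–(e): forbidden (parity).
Allowed pairs: 3 of 10.

3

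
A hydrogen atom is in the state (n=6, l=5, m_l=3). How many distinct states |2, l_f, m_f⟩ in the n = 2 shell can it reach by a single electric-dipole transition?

E1 requires l_f ∈ {4, 6}, but neither lies in [0, 1], so no final state is reachable.
Total: 0.

0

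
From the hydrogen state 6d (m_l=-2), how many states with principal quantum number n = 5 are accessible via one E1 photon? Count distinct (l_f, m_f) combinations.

E1 requires Δl = ±1, so l_f ∈ {1, 3}; with 0 ≤ l_f ≤ n_f−1 = 4, the allowed l_f values are {1, 3}.
For l_f = 1: m_f ∈ {m_i−1, m_i, m_i+1} ∩ [−1, 1] = {-1} → 1 state.
For l_f = 3: m_f ∈ {m_i−1, m_i, m_i+1} ∩ [−3, 3] = {-3, -2, -1} → 3 states.
Total: 4.

4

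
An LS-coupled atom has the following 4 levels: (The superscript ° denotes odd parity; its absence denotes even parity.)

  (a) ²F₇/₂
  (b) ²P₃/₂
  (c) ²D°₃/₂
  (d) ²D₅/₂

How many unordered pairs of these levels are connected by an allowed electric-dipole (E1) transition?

(a)–(b): forbidden (parity, ΔL, ΔJ).
(a)–(c): forbidden (ΔJ).
(a)–(d): forbidden (parity).
(b)–(c): allowed.
(b)–(d): forbidden (parity).
(c)–(d): allowed.
Allowed pairs: 2 of 6.

2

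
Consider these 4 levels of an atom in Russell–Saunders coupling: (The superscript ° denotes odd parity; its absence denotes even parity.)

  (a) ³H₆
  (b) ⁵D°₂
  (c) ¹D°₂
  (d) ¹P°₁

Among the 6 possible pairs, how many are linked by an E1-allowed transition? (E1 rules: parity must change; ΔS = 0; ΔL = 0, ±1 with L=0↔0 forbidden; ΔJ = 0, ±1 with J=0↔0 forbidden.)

(a)–(b): forbidden (ΔS, ΔL, ΔJ).
(a)–(c): forbidden (ΔS, ΔL, ΔJ).
(a)–(d): forbidden (ΔS, ΔL, ΔJ).
(b)–(c): forbidden (parity, ΔS).
(b)–(d): forbidden (parity, ΔS).
(c)–(d): forbidden (parity).
Allowed pairs: 0 of 6.

0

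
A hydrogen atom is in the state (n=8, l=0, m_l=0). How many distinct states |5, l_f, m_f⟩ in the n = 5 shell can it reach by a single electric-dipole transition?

3

E1 requires Δl = ±1, so l_f ∈ {-1, 1}; with 0 ≤ l_f ≤ n_f−1 = 4, the allowed l_f values are {1}.
For l_f = 1: m_f ∈ {m_i−1, m_i, m_i+1} ∩ [−1, 1] = {-1, 0, 1} → 3 states.
Total: 3.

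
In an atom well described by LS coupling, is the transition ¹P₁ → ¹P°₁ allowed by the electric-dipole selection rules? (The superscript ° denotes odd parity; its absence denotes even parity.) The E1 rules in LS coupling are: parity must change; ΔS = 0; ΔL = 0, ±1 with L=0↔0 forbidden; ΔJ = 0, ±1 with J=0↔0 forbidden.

allowed

Reading off the term symbols: S 0→0, L 1→1, J 1→1, parity even→odd.
Parity must change: even → odd — passes.
ΔS = 0: S: 0 → 0 — passes.
ΔL = 0, ±1 (not L=0↔0): L: 1 → 1, ΔL = +0 — passes.
ΔJ = 0, ±1 (not J=0↔0): J: 1 → 1, ΔJ = +0 — passes.
All four E1 rules are satisfied.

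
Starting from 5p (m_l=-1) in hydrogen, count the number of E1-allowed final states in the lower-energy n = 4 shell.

4

E1 requires Δl = ±1, so l_f ∈ {0, 2}; with 0 ≤ l_f ≤ n_f−1 = 3, the allowed l_f values are {0, 2}.
For l_f = 0: m_f ∈ {m_i−1, m_i, m_i+1} ∩ [−0, 0] = {0} → 1 state.
For l_f = 2: m_f ∈ {m_i−1, m_i, m_i+1} ∩ [−2, 2] = {-2, -1, 0} → 3 states.
Total: 4.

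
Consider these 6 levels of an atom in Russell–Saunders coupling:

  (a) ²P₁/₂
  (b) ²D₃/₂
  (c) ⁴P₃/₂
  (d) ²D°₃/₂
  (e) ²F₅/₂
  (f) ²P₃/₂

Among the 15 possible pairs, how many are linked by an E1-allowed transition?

4

(a)–(b): forbidden (parity).
(a)–(c): forbidden (parity, ΔS).
(a)–(d): allowed.
(a)–(e): forbidden (parity, ΔL, ΔJ).
(a)–(f): forbidden (parity).
(b)–(c): forbidden (parity, ΔS).
(b)–(d): allowed.
(b)–(e): forbidden (parity).
(b)–(f): forbidden (parity).
(c)–(d): forbidden (ΔS).
(c)–(e): forbidden (parity, ΔS, ΔL).
(c)–(f): forbidden (parity, ΔS).
(d)–(e): allowed.
(d)–(f): allowed.
(e)–(f): forbidden (parity, ΔL).
Allowed pairs: 4 of 15.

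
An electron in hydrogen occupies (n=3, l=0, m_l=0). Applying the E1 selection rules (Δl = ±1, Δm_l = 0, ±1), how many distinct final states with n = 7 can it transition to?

3

E1 requires Δl = ±1, so l_f ∈ {-1, 1}; with 0 ≤ l_f ≤ n_f−1 = 6, the allowed l_f values are {1}.
For l_f = 1: m_f ∈ {m_i−1, m_i, m_i+1} ∩ [−1, 1] = {-1, 0, 1} → 3 states.
Total: 3.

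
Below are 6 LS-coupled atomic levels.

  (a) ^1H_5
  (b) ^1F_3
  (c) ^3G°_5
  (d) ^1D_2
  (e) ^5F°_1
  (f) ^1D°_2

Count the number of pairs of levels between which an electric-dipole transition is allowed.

(a)–(b): forbidden (parity, ΔL, ΔJ).
(a)–(c): forbidden (ΔS).
(a)–(d): forbidden (parity, ΔL, ΔJ).
(a)–(e): forbidden (ΔS, ΔL, ΔJ).
(a)–(f): forbidden (ΔL, ΔJ).
(b)–(c): forbidden (ΔS, ΔJ).
(b)–(d): forbidden (parity).
(b)–(e): forbidden (ΔS, ΔJ).
(b)–(f): allowed.
(c)–(d): forbidden (ΔS, ΔL, ΔJ).
(c)–(e): forbidden (parity, ΔS, ΔJ).
(c)–(f): forbidden (parity, ΔS, ΔL, ΔJ).
(d)–(e): forbidden (ΔS).
(d)–(f): allowed.
(e)–(f): forbidden (parity, ΔS).
Allowed pairs: 2 of 15.

2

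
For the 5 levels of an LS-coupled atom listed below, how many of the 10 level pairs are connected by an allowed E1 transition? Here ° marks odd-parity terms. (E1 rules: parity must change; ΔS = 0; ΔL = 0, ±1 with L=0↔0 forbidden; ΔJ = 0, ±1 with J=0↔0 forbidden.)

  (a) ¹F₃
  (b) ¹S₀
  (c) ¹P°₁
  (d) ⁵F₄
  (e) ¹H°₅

1

(a)–(b): forbidden (parity, ΔL, ΔJ).
(a)–(c): forbidden (ΔL, ΔJ).
(a)–(d): forbidden (parity, ΔS).
(a)–(e): forbidden (ΔL, ΔJ).
(b)–(c): allowed.
(b)–(d): forbidden (parity, ΔS, ΔL, ΔJ).
(b)–(e): forbidden (ΔL, ΔJ).
(c)–(d): forbidden (ΔS, ΔL, ΔJ).
(c)–(e): forbidden (parity, ΔL, ΔJ).
(d)–(e): forbidden (ΔS, ΔL).
Allowed pairs: 1 of 10.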